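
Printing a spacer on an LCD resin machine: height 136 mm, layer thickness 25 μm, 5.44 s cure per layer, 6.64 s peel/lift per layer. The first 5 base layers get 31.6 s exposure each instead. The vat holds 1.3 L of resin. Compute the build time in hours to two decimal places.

18.29 hours

Number of layers: 136 / 0.025 → 5440 (rounded up).
Burn-in layers = 5 × (31.6 + 6.64) = 191.2 s.
Normal layers = 5435 × (5.44 + 6.64) = 65654.8 s.
Sum: 191.2 + 65654.8 = 65846 s → 18.29 hours.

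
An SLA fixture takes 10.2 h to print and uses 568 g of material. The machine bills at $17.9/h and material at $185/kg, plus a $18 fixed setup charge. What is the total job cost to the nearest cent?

$305.66

Machine-time cost: 17.9 × 10.2 → $182.58.
Material charge: 185 × 568/1000 → $105.08.
Adding setup: 182.58 + 105.08 + 18 → $305.66.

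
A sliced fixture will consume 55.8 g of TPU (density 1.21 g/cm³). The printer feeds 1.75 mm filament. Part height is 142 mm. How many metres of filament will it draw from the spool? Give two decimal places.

19.17 m

Extruded volume: 55.8/1.21 = 46.1157 cm³ (46115.7 mm³).
A = π r² = π × 0.875² = 2.4053 mm².
L = V/A = 46115.7/2.4053 = 19172.54 mm → 19.17 m.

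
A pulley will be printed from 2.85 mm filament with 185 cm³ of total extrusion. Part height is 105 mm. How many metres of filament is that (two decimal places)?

29.00 m

A = π r² = π × 1.425² = 6.3794 mm².
Length = 185 cm³ / 6.3794 mm² = 185000 / 6.3794 = 28999.59 mm = 29.00 m.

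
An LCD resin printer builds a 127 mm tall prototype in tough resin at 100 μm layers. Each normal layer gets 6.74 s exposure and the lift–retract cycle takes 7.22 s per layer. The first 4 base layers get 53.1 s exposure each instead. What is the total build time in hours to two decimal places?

Layer count = ceil(127 / 0.1) = 1270.
Burn-in layers = 4 × (53.1 + 7.22) = 241.28 s.
Normal layers = 1266 × (6.74 + 7.22) = 17673.36 s.
Sum: 241.28 + 17673.36 = 17914.64 s → 4.98 hours.

4.98 hours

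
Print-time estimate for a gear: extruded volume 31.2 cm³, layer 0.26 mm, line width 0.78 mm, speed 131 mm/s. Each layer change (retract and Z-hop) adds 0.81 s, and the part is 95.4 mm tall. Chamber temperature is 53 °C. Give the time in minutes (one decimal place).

Extrusion cross-section: 0.26 × 0.78 → 0.2028 mm².
Toolpath length = 31.2 cm³ / 0.2028 mm² = 31200 / 0.2028 = 153846.2 mm.
Extrusion time = 153846.2 / 131, so 1174.4 s.
Layers = ⌈95.4/0.26⌉ = 367.
Layer-change overhead = 367 × 0.81 = 297.27 s.
Altogether 1174.4 + 297.27 = 1471.67 s, i.e. 24.5 minutes.

24.5 minutes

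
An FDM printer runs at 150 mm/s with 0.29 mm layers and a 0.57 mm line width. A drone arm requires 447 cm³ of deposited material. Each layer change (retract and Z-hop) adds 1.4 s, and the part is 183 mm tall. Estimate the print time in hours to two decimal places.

Extrusion cross-section = 0.29 × 0.57 = 0.1653 mm².
Total extruded path = 447000/0.1653 = 2704174.2 mm.
Extrusion time = 2704174.2 / 150 = 18027.8 s.
Layers = ⌈183/0.29⌉ = 632.
Layer-change overhead: 632 × 1.4 → 884.8 s.
Altogether 18027.8 + 884.8 = 18912.6 s, i.e. 5.25 hours.

5.25 hours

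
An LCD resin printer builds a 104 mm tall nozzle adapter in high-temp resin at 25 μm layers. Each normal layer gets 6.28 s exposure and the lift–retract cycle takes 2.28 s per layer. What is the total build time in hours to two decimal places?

Layer count = ceil(104 / 0.025) = 4160.
Each layer takes = 6.28 + 2.28 = 8.56 s.
Total = 4160 × 8.56 = 35609.6 s = 9.89 hours.

9.89 hours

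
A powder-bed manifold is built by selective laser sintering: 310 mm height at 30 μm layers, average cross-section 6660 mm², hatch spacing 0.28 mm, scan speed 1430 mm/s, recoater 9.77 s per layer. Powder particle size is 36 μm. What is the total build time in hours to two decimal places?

Layers = ⌈310/0.03⌉ = 10334.
Scan path per layer: 6660 / 0.28 → 23785.7 mm.
Scan time per layer: 23785.7 / 1430 → 16.6334 s.
Layer cycle = 16.6334 + 9.77, so 26.4034 s.
Build time = 10334 × 26.4034 = 272852.7356 s = 75.79 hours.

75.79 hours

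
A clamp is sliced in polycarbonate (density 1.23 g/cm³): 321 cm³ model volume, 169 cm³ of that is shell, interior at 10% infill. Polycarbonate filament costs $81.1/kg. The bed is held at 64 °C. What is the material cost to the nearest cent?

$18.37

Infill region = 321 − 169 = 152 cm³.
Infill deposited = 0.10 × 152, so 15.2 cm³.
Deposited volume = 169 + 15.2, so 184.2 cm³.
Mass = 184.2 × 1.23, so 226.566 g.
At $81.1/kg: 226.566/1000 × 81.1 = $18.37.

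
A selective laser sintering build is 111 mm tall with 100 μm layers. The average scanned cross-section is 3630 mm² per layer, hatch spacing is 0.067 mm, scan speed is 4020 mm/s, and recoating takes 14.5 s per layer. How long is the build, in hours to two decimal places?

8.63 hours

Layers = ⌈111/0.1⌉ = 1110.
Hatch length per layer = 3630 / 0.067, so 54179.1 mm.
Scan time per layer = 54179.1 / 4020, so 13.4774 s.
Time per layer: 13.4774 + 14.5 → 27.9774 s.
1110 layers × 27.9774 s/layer = 31054.914 s, i.e. 8.63 hours.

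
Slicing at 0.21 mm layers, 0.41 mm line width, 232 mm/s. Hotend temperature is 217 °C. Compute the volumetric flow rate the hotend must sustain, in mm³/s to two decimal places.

19.98

Extrusion cross-section = 0.21 × 0.41 = 0.0861 mm².
Volumetric flow = 232 × 0.0861 = 19.98 mm³/s.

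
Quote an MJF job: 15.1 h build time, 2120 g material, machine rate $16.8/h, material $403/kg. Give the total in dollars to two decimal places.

$1108.04

Machine-time cost: 16.8 × 15.1 → $253.68.
Material charge = 403 × 2120/1000, so $854.36.
Total = 253.68 + 854.36 = $1108.04.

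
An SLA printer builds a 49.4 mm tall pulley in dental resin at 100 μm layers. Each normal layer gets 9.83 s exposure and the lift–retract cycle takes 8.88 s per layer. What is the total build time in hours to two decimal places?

Layer count = ceil(49.4 / 0.1) = 494.
Each layer takes = 9.83 + 8.88 = 18.71 s.
Build time: 494 × 18.71 s = 9242.74 s, i.e. 2.57 hours.

2.57 hours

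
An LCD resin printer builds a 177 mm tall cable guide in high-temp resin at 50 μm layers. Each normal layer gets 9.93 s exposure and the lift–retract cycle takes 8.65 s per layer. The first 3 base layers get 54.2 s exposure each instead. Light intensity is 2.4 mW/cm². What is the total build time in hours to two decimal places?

Layer count = ceil(177 / 0.05) = 3540.
Burn-in layers = 3 × (54.2 + 8.65) = 188.55 s.
Remaining layers = 3537 × (9.93 + 8.65), so 65717.46 s.
Sum: 188.55 + 65717.46 = 65906.01 s → 18.31 hours.

18.31 hours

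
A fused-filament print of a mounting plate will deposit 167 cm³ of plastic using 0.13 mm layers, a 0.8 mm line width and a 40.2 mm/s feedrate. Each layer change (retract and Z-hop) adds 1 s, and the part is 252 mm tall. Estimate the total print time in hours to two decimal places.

Bead cross-section: 0.13 × 0.8 → 0.104 mm².
Total extruded path = 167000/0.104 = 1605769.2 mm.
Extrusion time: 1605769.2 / 40.2 → 39944.5 s.
Layers = ⌈252/0.13⌉ = 1939.
Non-print overhead = 1939 × 1, so 1939 s.
Altogether 39944.5 + 1939 = 41883.5 s, i.e. 11.63 hours.

11.63 hours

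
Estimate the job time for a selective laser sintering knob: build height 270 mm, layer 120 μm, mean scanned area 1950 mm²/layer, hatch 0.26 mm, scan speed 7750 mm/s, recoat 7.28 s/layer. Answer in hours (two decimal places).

Layers = ⌈270/0.12⌉ = 2250.
Scan path per layer: 1950 / 0.26 → 7500 mm.
Per-layer scan time = 7500 / 7750 = 0.9677 s.
Per-layer time = 0.9677 + 7.28, so 8.2477 s.
Total: 2250 × 8.2477 s = 18557.325 s → 5.15 hours.

5.15 hours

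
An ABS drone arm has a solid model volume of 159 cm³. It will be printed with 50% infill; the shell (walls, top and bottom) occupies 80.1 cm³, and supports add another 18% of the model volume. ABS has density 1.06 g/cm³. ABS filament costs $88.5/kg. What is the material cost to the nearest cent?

Volume inside the shell = 159 − 80.1 = 78.9 cm³.
Deposited infill = 0.50 × 78.9, so 39.45 cm³.
Support = 0.18 × 159, so 28.62 cm³.
Deposited volume = 80.1 + 39.45 + 28.62 = 148.17 cm³.
Mass: 148.17 × 1.06 → 157.0602 g.
At $88.5/kg: 157.0602/1000 × 88.5 = $13.90.

$13.90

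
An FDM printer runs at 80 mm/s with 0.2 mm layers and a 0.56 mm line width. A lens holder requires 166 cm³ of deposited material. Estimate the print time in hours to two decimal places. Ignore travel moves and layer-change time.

Extrusion cross-section: 0.2 × 0.56 → 0.112 mm².
Toolpath length = 166 cm³ / 0.112 mm² = 166000 / 0.112 = 1482142.9 mm.
Extrusion time = 1482142.9 / 80, so 18526.8 s.
In the requested units: 18526.8 s = 5.15 hours.

5.15 hours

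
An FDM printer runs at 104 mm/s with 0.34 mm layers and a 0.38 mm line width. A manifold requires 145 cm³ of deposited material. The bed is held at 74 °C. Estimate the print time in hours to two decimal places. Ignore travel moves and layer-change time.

3.00 hours

Extrusion cross-section: 0.34 × 0.38 → 0.1292 mm².
Toolpath length = 145 cm³ / 0.1292 mm² = 145000 / 0.1292 = 1122291 mm.
Extrusion time = 1122291 / 104 = 10791.3 s.
Converting: 10791.3 s = 3.00 hours.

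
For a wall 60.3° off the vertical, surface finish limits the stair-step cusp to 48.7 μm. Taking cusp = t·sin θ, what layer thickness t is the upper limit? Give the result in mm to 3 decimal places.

Layer height = cusp / sin(60.3°) = 0.0487 / 0.8686 = 0.056 mm.

0.056 mm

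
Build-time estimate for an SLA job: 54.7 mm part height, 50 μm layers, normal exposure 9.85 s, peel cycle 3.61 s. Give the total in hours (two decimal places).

4.09 hours

Layer count = ceil(54.7 / 0.05) = 1094.
Each layer takes = 9.85 + 3.61 = 13.46 s.
Total = 1094 × 13.46 = 14725.24 s = 4.09 hours.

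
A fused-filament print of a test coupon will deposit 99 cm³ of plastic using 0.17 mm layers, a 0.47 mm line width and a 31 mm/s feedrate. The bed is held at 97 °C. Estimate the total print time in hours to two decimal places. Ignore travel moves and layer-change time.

Line area = 0.17 × 0.47, so 0.0799 mm².
Toolpath length = 99 cm³ / 0.0799 mm² = 99000 / 0.0799 = 1239048.8 mm.
Print-move time = 1239048.8 / 31 = 39969.3 s.
Converting: 39969.3 s = 11.10 hours.

11.10 hours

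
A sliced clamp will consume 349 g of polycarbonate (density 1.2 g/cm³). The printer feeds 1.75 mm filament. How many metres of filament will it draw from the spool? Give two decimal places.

Volume = 349 g / 1.2 g·cm⁻³ = 290.8333 cm³ = 290833.3 mm³.
Filament cross-section = π × (1.75/2)² = 2.4053 mm².
Length = 290833.3 / 2.4053 = 120913.52 mm = 120.91 m.

120.91 m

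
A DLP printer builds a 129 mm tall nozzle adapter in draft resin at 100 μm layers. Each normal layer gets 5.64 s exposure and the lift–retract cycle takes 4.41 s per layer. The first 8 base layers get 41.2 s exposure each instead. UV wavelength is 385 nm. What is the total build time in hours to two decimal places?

Layer count = ceil(129 / 0.1) = 1290.
Base layers = 8 × (41.2 + 4.41), so 364.88 s.
Normal layers = 1282 × (5.64 + 4.41) = 12884.1 s.
Total = 364.88 + 12884.1 = 13248.98 s = 3.68 hours.

3.68 hours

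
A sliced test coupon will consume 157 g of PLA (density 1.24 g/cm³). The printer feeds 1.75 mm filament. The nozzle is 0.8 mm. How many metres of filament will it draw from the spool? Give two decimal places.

Volume = 157 g / 1.24 g·cm⁻³ = 126.6129 cm³ = 126612.9 mm³.
Filament cross-section = π × (1.75/2)² = 2.4053 mm².
L = V/A = 126612.9/2.4053 = 52639.13 mm → 52.64 m.

52.64 m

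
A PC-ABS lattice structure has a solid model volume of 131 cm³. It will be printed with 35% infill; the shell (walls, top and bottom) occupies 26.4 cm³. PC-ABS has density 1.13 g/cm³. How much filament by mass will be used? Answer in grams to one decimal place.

71.2 g

Interior volume: 131 − 26.4 → 104.6 cm³.
Infill volume = 0.35 × 104.6 = 36.61 cm³.
Total extruded = 26.4 + 36.61 = 63.01 cm³.
Mass: 63.01 × 1.13 → 71.2013 g.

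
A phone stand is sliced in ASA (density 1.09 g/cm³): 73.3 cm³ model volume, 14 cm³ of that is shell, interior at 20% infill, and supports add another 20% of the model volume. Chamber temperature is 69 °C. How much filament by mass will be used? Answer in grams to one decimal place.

Interior volume: 73.3 − 14 → 59.3 cm³.
Infill deposited: 0.20 × 59.3 → 11.86 cm³.
Support = 0.20 × 73.3 = 14.66 cm³.
Deposited volume = 14 + 11.86 + 14.66 = 40.52 cm³.
Mass = 40.52 × 1.09, so 44.1668 g.

44.2 g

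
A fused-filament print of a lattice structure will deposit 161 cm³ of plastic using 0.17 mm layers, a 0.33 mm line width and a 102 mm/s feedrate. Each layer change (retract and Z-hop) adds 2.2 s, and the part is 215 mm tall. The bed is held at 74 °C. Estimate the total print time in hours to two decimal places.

8.59 hours

Line area: 0.17 × 0.33 → 0.0561 mm².
Toolpath length = 161 cm³ / 0.0561 mm² = 161000 / 0.0561 = 2869875.2 mm.
Time extruding: 2869875.2 / 102 → 28136 s.
Layers = ⌈215/0.17⌉ = 1265.
Layer-change overhead = 1265 × 2.2 = 2783 s.
Altogether 28136 + 2783 = 30919 s, i.e. 8.59 hours.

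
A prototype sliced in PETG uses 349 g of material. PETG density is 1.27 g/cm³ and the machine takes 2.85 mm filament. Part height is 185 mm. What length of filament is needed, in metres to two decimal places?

Extruded volume: 349/1.27 = 274.8031 cm³ (274803.1 mm³).
A = π r² = π × 1.425² = 6.3794 mm².
Length = 274803.1 / 6.3794 = 43076.64 mm = 43.08 m.

43.08 m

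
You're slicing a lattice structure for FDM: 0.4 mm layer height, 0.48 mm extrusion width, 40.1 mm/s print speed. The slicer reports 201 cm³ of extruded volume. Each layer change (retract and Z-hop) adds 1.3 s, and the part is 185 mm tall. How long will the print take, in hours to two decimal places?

7.42 hours

Bead cross-section = 0.4 × 0.48, so 0.192 mm².
Toolpath length = 201 cm³ / 0.192 mm² = 201000 / 0.192 = 1046875 mm.
Extrusion time = 1046875 / 40.1, so 26106.6 s.
Layers = ⌈185/0.4⌉ = 463.
Non-print overhead = 463 × 1.3 = 601.9 s.
Altogether 26106.6 + 601.9 = 26708.5 s, i.e. 7.42 hours.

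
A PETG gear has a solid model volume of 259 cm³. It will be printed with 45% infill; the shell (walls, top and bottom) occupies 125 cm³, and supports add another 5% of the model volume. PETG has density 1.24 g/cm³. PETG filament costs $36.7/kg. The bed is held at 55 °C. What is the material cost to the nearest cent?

Interior volume = 259 − 125, so 134 cm³.
Infill deposited = 0.45 × 134 = 60.3 cm³.
Support = 0.05 × 259, so 12.95 cm³.
Total extruded = 125 + 60.3 + 12.95, so 198.25 cm³.
Mass = 198.25 × 1.24 = 245.83 g.
At $36.7/kg: 245.83/1000 × 36.7 = $9.02.

$9.02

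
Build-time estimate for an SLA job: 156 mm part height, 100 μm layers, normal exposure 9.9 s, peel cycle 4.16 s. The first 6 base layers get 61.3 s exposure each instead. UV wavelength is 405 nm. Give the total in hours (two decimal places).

Layer count = ceil(156 / 0.1) = 1560.
Bottom layers = 6 × (61.3 + 4.16), so 392.76 s.
Regular layers = 1554 × (9.9 + 4.16), so 21849.24 s.
Total = 392.76 + 21849.24 = 22242 s = 6.18 hours.

6.18 hours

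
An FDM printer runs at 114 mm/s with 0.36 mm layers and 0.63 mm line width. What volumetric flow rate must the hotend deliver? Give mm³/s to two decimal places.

Extrusion cross-section = 0.36 × 0.63, so 0.2268 mm².
Volumetric flow = 114 × 0.2268 = 25.86 mm³/s.

25.86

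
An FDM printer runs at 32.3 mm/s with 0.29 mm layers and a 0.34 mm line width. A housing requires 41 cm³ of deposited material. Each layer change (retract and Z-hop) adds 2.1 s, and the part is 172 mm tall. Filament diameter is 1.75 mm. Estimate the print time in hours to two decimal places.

3.92 hours

Extrusion cross-section = 0.29 × 0.34, so 0.0986 mm².
Toolpath length = 41 cm³ / 0.0986 mm² = 41000 / 0.0986 = 415821.5 mm.
Extrusion time: 415821.5 / 32.3 → 12873.7 s.
Layer count = ceil(172 / 0.29) = 594.
Z-hop total = 594 × 2.1 = 1247.4 s.
Total = 12873.7 + 1247.4 = 14121.1 s = 3.92 hours.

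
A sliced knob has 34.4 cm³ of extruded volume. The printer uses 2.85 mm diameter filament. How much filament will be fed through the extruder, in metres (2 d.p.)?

5.39 m

Cross-section of 2.85 mm filament: π·(2.85/2)² = 6.3794 mm².
Length = 34.4 cm³ / 6.3794 mm² = 34400 / 6.3794 = 5392.36 mm = 5.39 m.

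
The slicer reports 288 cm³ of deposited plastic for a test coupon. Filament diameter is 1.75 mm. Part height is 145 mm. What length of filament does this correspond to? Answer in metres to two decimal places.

Filament cross-section = π × (1.75/2)² = 2.4053 mm².
L = 288000 mm³ / 2.4053 mm² = 119735.58 mm, i.e. 119.74 m.

119.74 m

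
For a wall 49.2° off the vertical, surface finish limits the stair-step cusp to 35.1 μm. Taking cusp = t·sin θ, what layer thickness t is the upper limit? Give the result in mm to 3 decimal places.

Layer height = cusp / sin(49.2°) = 0.0351 / 0.7570 = 0.046 mm.

0.046 mm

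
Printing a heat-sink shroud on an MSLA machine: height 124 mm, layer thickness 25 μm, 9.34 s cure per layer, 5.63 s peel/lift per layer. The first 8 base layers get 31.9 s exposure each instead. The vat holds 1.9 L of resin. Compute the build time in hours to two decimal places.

20.68 hours

Layers = ⌈124/0.025⌉ = 4960.
Bottom layers: 8 × (31.9 + 5.63) → 300.24 s.
Normal layers: 4952 × (9.34 + 5.63) → 74131.44 s.
Total = 300.24 + 74131.44 = 74431.68 s = 20.68 hours.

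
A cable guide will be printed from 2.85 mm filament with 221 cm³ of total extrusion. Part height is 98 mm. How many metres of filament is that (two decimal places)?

Cross-section of 2.85 mm filament: π·(2.85/2)² = 6.3794 mm².
L = 221000 mm³ / 6.3794 mm² = 34642.76 mm, i.e. 34.64 m.

34.64 m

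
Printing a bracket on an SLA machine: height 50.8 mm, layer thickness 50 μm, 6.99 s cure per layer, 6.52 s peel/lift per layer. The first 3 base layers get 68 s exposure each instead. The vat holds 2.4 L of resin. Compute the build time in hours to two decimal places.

Layer count = ceil(50.8 / 0.05) = 1016.
Base layers: 3 × (68 + 6.52) → 223.56 s.
Normal layers = 1013 × (6.99 + 6.52), so 13685.63 s.
Sum: 223.56 + 13685.63 = 13909.19 s → 3.86 hours.

3.86 hours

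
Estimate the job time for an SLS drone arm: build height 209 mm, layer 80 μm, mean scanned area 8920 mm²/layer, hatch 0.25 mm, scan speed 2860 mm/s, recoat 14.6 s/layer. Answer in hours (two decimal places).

19.65 hours

Layers = ⌈209/0.08⌉ = 2613.
Hatch length per layer: 8920 / 0.25 → 35680 mm.
Laser time per layer = 35680 / 2860, so 12.4755 s.
Layer cycle = 12.4755 + 14.6 = 27.0755 s.
Build time = 2613 × 27.0755 = 70748.2815 s = 19.65 hours.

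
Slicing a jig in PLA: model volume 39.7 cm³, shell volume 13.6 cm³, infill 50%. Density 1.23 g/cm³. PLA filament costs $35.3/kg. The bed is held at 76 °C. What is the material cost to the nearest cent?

$1.16

Infill region = 39.7 − 13.6 = 26.1 cm³.
Deposited infill = 0.50 × 26.1 = 13.05 cm³.
Total extruded = 13.6 + 13.05 = 26.65 cm³.
Mass = 26.65 × 1.23, so 32.7795 g.
At $35.3/kg: 32.7795/1000 × 35.3 = $1.16.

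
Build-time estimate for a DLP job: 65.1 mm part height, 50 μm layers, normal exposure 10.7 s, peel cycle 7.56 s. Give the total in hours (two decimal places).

6.60 hours

Layers = ⌈65.1/0.05⌉ = 1302.
Per-layer time = 10.7 + 7.56 = 18.26 s.
Build time: 1302 × 18.26 s = 23774.52 s, i.e. 6.60 hours.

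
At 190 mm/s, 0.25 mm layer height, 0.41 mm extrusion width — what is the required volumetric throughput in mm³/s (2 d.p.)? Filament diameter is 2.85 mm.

A = 0.25 × 0.41 = 0.1025 mm².
Q = v·A = 190 × 0.1025 = 19.48 mm³/s.

19.48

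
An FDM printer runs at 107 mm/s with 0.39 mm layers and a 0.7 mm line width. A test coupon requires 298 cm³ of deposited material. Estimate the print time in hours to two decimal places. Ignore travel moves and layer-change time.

Bead cross-section: 0.39 × 0.7 → 0.273 mm².
Total extruded path = 298000/0.273 = 1091575.1 mm.
Time extruding: 1091575.1 / 107 → 10201.6 s.
10201.6 s = 2.83 hours.

2.83 hours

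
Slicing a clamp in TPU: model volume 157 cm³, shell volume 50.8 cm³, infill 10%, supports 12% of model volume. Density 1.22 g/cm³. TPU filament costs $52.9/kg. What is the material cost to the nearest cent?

Volume inside the shell = 157 − 50.8, so 106.2 cm³.
Infill volume = 0.10 × 106.2 = 10.62 cm³.
Support = 0.12 × 157 = 18.84 cm³.
Deposited volume = 50.8 + 10.62 + 18.84 = 80.26 cm³.
Mass = 80.26 × 1.22, so 97.9172 g.
At $52.9/kg: 97.9172/1000 × 52.9 = $5.18.

$5.18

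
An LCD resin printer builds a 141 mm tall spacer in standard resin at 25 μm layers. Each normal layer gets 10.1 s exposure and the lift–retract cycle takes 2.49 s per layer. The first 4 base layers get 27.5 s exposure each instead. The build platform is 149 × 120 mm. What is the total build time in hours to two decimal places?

19.74 hours

Layer count = ceil(141 / 0.025) = 5640.
Burn-in layers = 4 × (27.5 + 2.49), so 119.96 s.
Normal layers = 5636 × (10.1 + 2.49) = 70957.24 s.
Total = 119.96 + 70957.24 = 71077.2 s = 19.74 hours.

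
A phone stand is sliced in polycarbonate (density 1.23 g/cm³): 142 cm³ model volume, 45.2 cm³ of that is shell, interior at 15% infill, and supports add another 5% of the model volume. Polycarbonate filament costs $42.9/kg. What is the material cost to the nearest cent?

$3.53

Infill region = 142 − 45.2, so 96.8 cm³.
Deposited infill = 0.15 × 96.8 = 14.52 cm³.
Support = 0.05 × 142 = 7.1 cm³.
Total printed volume: 45.2 + 14.52 + 7.1 → 66.82 cm³.
Mass: 66.82 × 1.23 → 82.1886 g.
Cost = 82.1886 g / 1000 × $42.9/kg = $3.53.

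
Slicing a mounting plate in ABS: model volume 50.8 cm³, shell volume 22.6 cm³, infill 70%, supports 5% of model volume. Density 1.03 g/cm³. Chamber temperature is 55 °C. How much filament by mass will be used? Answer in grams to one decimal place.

46.2 g

Interior volume = 50.8 − 22.6 = 28.2 cm³.
Deposited infill = 0.70 × 28.2 = 19.74 cm³.
Support: 0.05 × 50.8 → 2.54 cm³.
Total printed volume: 22.6 + 19.74 + 2.54 → 44.88 cm³.
Mass = 44.88 × 1.03 = 46.2264 g.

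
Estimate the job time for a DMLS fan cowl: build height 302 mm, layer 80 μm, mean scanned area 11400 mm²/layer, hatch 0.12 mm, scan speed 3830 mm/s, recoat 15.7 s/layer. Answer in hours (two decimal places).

42.47 hours

Layers = ⌈302/0.08⌉ = 3775.
Hatch length per layer = 11400 / 0.12 = 95000 mm.
Per-layer scan time = 95000 / 3830 = 24.8042 s.
Time per layer = 24.8042 + 15.7 = 40.5042 s.
Build time = 3775 × 40.5042 = 152903.355 s = 42.47 hours.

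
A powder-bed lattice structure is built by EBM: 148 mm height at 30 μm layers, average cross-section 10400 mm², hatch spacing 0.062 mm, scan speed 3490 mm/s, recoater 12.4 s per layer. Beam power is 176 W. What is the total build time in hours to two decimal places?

82.87 hours

Layer count = ceil(148 / 0.03) = 4934.
Scan path per layer: 10400 / 0.062 → 167741.9 mm.
Scan time per layer = 167741.9 / 3490, so 48.0636 s.
Per-layer time: 48.0636 + 12.4 → 60.4636 s.
Build time = 4934 × 60.4636 = 298327.4024 s = 82.87 hours.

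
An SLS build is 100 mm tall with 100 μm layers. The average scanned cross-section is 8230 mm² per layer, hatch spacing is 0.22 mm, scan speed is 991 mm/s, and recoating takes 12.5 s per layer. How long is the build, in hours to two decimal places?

Layers = ⌈100/0.1⌉ = 1000.
Hatch length per layer = 8230 / 0.22 = 37409.1 mm.
Scan time per layer: 37409.1 / 991 → 37.7488 s.
Per-layer time: 37.7488 + 12.5 → 50.2488 s.
1000 layers × 50.2488 s/layer = 50248.8 s, i.e. 13.96 hours.

13.96 hours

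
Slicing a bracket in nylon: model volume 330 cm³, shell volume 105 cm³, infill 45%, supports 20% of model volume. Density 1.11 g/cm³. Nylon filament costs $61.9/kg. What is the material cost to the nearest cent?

$18.71

Infill region: 330 − 105 → 225 cm³.
Infill deposited = 0.45 × 225 = 101.25 cm³.
Support: 0.20 × 330 → 66 cm³.
Deposited volume = 105 + 101.25 + 66, so 272.25 cm³.
Mass = 272.25 × 1.11, so 302.1975 g.
At $61.9/kg: 302.1975/1000 × 61.9 = $18.71.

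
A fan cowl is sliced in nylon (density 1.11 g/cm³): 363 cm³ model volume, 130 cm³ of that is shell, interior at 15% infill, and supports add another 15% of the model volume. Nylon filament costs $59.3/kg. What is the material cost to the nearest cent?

$14.44

Infill region: 363 − 130 → 233 cm³.
Infill volume = 0.15 × 233 = 34.95 cm³.
Support: 0.15 × 363 → 54.45 cm³.
Total printed volume = 130 + 34.95 + 54.45 = 219.4 cm³.
Mass = 219.4 × 1.11 = 243.534 g.
At $59.3/kg: 243.534/1000 × 59.3 = $14.44.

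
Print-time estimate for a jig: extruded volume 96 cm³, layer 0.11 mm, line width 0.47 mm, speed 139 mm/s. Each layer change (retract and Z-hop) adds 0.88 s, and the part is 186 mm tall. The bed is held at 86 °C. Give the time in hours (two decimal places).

Line area: 0.11 × 0.47 → 0.0517 mm².
Total extruded path = 96000/0.0517 = 1856866.5 mm.
Print-move time = 1856866.5 / 139 = 13358.8 s.
Layer count = ceil(186 / 0.11) = 1691.
Non-print overhead = 1691 × 0.88 = 1488.08 s.
Total = 13358.8 + 1488.08 = 14846.88 s = 4.12 hours.

4.12 hours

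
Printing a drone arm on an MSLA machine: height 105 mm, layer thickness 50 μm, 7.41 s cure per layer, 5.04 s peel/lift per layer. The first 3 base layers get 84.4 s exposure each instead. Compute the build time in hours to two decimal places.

7.33 hours

Number of layers: 105 / 0.05 → 2100 (rounded up).
Bottom layers: 3 × (84.4 + 5.04) → 268.32 s.
Remaining layers: 2097 × (7.41 + 5.04) → 26107.65 s.
Total = 268.32 + 26107.65 = 26375.97 s = 7.33 hours.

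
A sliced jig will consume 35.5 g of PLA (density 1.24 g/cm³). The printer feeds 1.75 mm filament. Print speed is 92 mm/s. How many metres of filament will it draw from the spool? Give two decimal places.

11.90 m

Volume = 35.5 g / 1.24 g·cm⁻³ = 28.629 cm³ = 28629 mm³.
A = π r² = π × 0.875² = 2.4053 mm².
L = V/A = 28629/2.4053 = 11902.47 mm → 11.90 m.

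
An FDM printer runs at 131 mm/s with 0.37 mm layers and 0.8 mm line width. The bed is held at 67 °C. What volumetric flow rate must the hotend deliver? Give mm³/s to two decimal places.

Bead cross-section: 0.37 × 0.8 → 0.296 mm².
Q = v·A = 131 × 0.296 = 38.78 mm³/s.

38.78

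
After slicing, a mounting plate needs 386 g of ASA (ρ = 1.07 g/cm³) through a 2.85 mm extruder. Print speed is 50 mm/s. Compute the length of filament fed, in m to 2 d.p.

56.55 m

Volume = 386 g / 1.07 g·cm⁻³ = 360.7477 cm³ = 360747.7 mm³.
Cross-section of 2.85 mm filament: π·(2.85/2)² = 6.3794 mm².
Length = 360747.7 / 6.3794 = 56548.84 mm = 56.55 m.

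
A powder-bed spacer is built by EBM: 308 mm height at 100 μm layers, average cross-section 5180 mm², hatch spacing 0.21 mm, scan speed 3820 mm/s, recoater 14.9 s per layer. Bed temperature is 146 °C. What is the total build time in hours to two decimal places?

18.27 hours

Layer count = ceil(308 / 0.1) = 3080.
Per-layer scan distance: 5180 / 0.21 → 24666.7 mm.
Scan time per layer = 24666.7 / 3820, so 6.4573 s.
Layer cycle = 6.4573 + 14.9 = 21.3573 s.
Build time = 3080 × 21.3573 = 65780.484 s = 18.27 hours.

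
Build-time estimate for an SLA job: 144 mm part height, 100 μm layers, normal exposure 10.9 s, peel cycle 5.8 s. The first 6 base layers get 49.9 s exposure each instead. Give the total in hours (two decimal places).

6.75 hours

Number of layers: 144 / 0.1 → 1440 (rounded up).
Burn-in layers: 6 × (49.9 + 5.8) → 334.2 s.
Normal layers: 1434 × (10.9 + 5.8) → 23947.8 s.
Total = 334.2 + 23947.8 = 24282 s = 6.75 hours.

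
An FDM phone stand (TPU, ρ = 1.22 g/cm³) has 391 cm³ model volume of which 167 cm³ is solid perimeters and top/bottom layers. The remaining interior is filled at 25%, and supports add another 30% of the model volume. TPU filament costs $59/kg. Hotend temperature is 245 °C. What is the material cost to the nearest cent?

Infill region: 391 − 167 → 224 cm³.
Infill volume = 0.25 × 224, so 56 cm³.
Support = 0.30 × 391, so 117.3 cm³.
Total printed volume: 167 + 56 + 117.3 → 340.3 cm³.
Mass: 340.3 × 1.22 → 415.166 g.
Cost = 415.166 g / 1000 × $59/kg = $24.49.

$24.49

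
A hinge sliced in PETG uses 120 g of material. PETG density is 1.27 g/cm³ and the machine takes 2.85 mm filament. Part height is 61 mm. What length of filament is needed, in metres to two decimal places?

14.81 m

Extruded volume: 120/1.27 = 94.4882 cm³ (94488.2 mm³).
A = π r² = π × 1.425² = 6.3794 mm².
L = V/A = 94488.2/6.3794 = 14811.46 mm → 14.81 m.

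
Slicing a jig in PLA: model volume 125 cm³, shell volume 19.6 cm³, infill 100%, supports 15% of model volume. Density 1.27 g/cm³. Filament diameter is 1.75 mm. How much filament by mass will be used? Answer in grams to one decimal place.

Infill region: 125 − 19.6 → 105.4 cm³.
Infill volume = 1.00 × 105.4 = 105.4 cm³.
Support = 0.15 × 125, so 18.75 cm³.
Total extruded: 19.6 + 105.4 + 18.75 → 143.75 cm³.
Mass = 143.75 × 1.27 = 182.5625 g.

182.6 g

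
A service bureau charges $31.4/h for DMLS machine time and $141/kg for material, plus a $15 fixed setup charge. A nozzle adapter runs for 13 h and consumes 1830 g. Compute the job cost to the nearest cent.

Time charge = 31.4 × 13, so $408.20.
Feedstock cost: 141 × 1830/1000 → $258.03.
Total = 408.20 + 258.03 + 15 = $681.23.

$681.23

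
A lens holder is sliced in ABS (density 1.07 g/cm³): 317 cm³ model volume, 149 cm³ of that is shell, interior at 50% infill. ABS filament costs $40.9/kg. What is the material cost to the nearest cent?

Volume inside the shell = 317 − 149 = 168 cm³.
Infill deposited = 0.50 × 168, so 84 cm³.
Deposited volume = 149 + 84, so 233 cm³.
Mass: 233 × 1.07 → 249.31 g.
Cost = 249.31 g / 1000 × $40.9/kg = $10.20.

$10.20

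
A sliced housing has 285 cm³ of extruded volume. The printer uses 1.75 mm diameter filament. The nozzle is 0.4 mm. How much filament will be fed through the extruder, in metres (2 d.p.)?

Filament cross-section = π × (1.75/2)² = 2.4053 mm².
Length = 285 cm³ / 2.4053 mm² = 285000 / 2.4053 = 118488.34 mm = 118.49 m.

118.49 m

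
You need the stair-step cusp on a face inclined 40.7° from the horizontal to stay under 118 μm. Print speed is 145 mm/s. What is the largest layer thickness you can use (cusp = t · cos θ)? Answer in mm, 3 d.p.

cos(40.7°) = 0.7581; t_max = 0.118/0.7581 = 0.156 mm.

0.156 mm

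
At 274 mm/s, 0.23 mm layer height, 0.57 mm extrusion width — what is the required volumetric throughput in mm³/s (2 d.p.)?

Extrusion cross-section: 0.23 × 0.57 → 0.1311 mm².
Volumetric flow = 274 × 0.1311 = 35.92 mm³/s.

35.92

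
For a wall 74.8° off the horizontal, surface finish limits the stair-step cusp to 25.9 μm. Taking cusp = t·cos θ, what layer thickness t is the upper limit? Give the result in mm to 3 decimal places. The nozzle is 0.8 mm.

cos(74.8°) = 0.2622; t_max = 0.0259/0.2622 = 0.099 mm.

0.099 mm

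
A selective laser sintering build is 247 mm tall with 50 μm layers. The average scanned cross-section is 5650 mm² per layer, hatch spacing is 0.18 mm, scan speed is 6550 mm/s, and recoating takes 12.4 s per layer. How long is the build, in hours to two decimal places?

Layer count = ceil(247 / 0.05) = 4940.
Hatch length per layer = 5650 / 0.18 = 31388.9 mm.
Laser time per layer = 31388.9 / 6550, so 4.7922 s.
Time per layer = 4.7922 + 12.4, so 17.1922 s.
Build time = 4940 × 17.1922 = 84929.468 s = 23.59 hours.

23.59 hours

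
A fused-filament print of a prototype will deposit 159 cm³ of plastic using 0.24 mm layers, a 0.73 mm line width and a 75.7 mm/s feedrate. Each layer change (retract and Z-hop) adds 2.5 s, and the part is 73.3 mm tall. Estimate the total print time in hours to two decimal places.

3.54 hours

Bead cross-section = 0.24 × 0.73 = 0.1752 mm².
Total extruded path = 159000/0.1752 = 907534.2 mm.
Time extruding: 907534.2 / 75.7 → 11988.6 s.
Number of layers: 73.3 / 0.24 → 306 (rounded up).
Layer-change overhead: 306 × 2.5 → 765 s.
Total = 11988.6 + 765 = 12753.6 s = 3.54 hours.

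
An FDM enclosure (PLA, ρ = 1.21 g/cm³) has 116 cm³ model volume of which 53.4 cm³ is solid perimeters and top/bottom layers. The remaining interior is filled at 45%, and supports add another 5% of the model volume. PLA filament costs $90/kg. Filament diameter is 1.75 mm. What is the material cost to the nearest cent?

Infill region = 116 − 53.4, so 62.6 cm³.
Deposited infill = 0.45 × 62.6, so 28.17 cm³.
Support: 0.05 × 116 → 5.8 cm³.
Total printed volume = 53.4 + 28.17 + 5.8, so 87.37 cm³.
Mass = 87.37 × 1.21 = 105.7177 g.
Cost = 105.7177 g / 1000 × $90/kg = $9.51.

$9.51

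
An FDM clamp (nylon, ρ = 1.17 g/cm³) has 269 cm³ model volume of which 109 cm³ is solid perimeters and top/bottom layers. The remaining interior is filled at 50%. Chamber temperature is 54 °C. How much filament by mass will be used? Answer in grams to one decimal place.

221.1 g

Interior volume: 269 − 109 → 160 cm³.
Deposited infill: 0.50 × 160 → 80 cm³.
Total printed volume = 109 + 80, so 189 cm³.
Mass: 189 × 1.17 → 221.13 g.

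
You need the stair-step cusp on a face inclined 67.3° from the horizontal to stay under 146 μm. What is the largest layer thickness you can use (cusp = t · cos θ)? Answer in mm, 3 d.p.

0.378 mm

t = h_c / cos θ = 0.146 / 0.3859 = 0.378 mm.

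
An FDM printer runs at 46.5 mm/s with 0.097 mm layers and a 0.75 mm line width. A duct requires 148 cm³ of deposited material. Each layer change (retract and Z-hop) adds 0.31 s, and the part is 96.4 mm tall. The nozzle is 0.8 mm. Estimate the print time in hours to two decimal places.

Bead cross-section: 0.097 × 0.75 → 0.07275 mm².
Toolpath length = 148 cm³ / 0.07275 mm² = 148000 / 0.07275 = 2034364.3 mm.
Print-move time = 2034364.3 / 46.5, so 43749.8 s.
Layers = ⌈96.4/0.097⌉ = 994.
Z-hop total: 994 × 0.31 → 308.14 s.
Altogether 43749.8 + 308.14 = 44057.94 s, i.e. 12.24 hours.

12.24 hours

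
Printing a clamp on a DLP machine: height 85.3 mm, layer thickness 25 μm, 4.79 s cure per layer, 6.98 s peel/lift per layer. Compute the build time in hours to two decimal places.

11.16 hours

Layers = ⌈85.3/0.025⌉ = 3412.
Each layer takes: 4.79 + 6.98 → 11.77 s.
Build time: 3412 × 11.77 s = 40159.24 s, i.e. 11.16 hours.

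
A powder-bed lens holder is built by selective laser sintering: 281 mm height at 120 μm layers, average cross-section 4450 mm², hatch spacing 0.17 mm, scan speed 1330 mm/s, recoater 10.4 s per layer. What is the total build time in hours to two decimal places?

Layers = ⌈281/0.12⌉ = 2342.
Hatch length per layer: 4450 / 0.17 → 26176.5 mm.
Scan time per layer = 26176.5 / 1330 = 19.6816 s.
Per-layer time = 19.6816 + 10.4 = 30.0816 s.
2342 layers × 30.0816 s/layer = 70451.1072 s, i.e. 19.57 hours.

19.57 hours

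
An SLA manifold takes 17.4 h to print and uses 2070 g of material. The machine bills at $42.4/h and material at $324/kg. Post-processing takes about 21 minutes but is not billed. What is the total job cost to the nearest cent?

Machine-time cost = 42.4 × 17.4 = $737.76.
Feedstock cost = 324 × 2070/1000 = $670.68.
Total = 737.76 + 670.68 = $1408.44.

$1408.44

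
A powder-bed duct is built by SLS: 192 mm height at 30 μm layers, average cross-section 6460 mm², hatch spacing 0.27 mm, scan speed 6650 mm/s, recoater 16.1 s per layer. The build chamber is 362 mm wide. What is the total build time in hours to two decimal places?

35.02 hours

Layers = ⌈192/0.03⌉ = 6400.
Scan path per layer = 6460 / 0.27, so 23925.9 mm.
Scan time per layer = 23925.9 / 6650 = 3.5979 s.
Layer cycle = 3.5979 + 16.1 = 19.6979 s.
Total: 6400 × 19.6979 s = 126066.56 s → 35.02 hours.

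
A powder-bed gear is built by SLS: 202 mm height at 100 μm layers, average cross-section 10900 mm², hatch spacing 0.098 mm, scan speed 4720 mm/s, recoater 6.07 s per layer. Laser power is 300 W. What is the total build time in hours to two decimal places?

Layer count = ceil(202 / 0.1) = 2020.
Scan path per layer = 10900 / 0.098 = 111224.5 mm.
Scan time per layer: 111224.5 / 4720 → 23.5645 s.
Per-layer time = 23.5645 + 6.07 = 29.6345 s.
2020 layers × 29.6345 s/layer = 59861.69 s, i.e. 16.63 hours.

16.63 hours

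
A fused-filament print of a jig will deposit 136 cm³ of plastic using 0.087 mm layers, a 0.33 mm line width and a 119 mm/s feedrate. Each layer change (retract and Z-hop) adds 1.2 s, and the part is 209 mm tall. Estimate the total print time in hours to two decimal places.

Line area: 0.087 × 0.33 → 0.02871 mm².
Toolpath length = 136 cm³ / 0.02871 mm² = 136000 / 0.02871 = 4737025.4 mm.
Time extruding = 4737025.4 / 119 = 39806.9 s.
Layers = ⌈209/0.087⌉ = 2403.
Layer-change overhead: 2403 × 1.2 → 2883.6 s.
Total = 39806.9 + 2883.6 = 42690.5 s = 11.86 hours.

11.86 hours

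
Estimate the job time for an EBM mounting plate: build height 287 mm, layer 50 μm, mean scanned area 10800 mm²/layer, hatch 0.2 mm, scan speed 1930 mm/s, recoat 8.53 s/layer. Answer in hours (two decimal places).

Layers = ⌈287/0.05⌉ = 5740.
Hatch length per layer: 10800 / 0.2 → 54000 mm.
Beam time per layer = 54000 / 1930, so 27.9793 s.
Per-layer time = 27.9793 + 8.53 = 36.5093 s.
5740 layers × 36.5093 s/layer = 209563.382 s, i.e. 58.21 hours.

58.21 hours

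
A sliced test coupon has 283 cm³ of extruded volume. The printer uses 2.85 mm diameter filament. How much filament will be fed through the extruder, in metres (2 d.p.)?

44.36 m

A = π r² = π × 1.425² = 6.3794 mm².
Length = 283 cm³ / 6.3794 mm² = 283000 / 6.3794 = 44361.54 mm = 44.36 m.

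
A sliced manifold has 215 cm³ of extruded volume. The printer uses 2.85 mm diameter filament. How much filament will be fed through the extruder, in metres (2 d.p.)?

Cross-section of 2.85 mm filament: π·(2.85/2)² = 6.3794 mm².
Length = 215 cm³ / 6.3794 mm² = 215000 / 6.3794 = 33702.23 mm = 33.70 m.

33.70 m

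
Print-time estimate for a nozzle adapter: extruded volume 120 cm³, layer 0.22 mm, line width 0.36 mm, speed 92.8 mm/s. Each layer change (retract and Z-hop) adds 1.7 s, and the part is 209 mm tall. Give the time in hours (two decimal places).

4.98 hours

Bead cross-section = 0.22 × 0.36, so 0.0792 mm².
Toolpath length = 120 cm³ / 0.0792 mm² = 120000 / 0.0792 = 1515151.5 mm.
Extrusion time = 1515151.5 / 92.8 = 16327.1 s.
Layers = ⌈209/0.22⌉ = 950.
Non-print overhead = 950 × 1.7, so 1615 s.
Altogether 16327.1 + 1615 = 17942.1 s, i.e. 4.98 hours.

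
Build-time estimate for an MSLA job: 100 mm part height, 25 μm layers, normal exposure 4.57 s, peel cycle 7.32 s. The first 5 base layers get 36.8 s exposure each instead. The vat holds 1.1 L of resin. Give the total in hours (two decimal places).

13.26 hours

Number of layers: 100 / 0.025 → 4000 (rounded up).
Burn-in layers = 5 × (36.8 + 7.32) = 220.6 s.
Remaining layers = 3995 × (4.57 + 7.32), so 47500.55 s.
Sum: 220.6 + 47500.55 = 47721.15 s → 13.26 hours.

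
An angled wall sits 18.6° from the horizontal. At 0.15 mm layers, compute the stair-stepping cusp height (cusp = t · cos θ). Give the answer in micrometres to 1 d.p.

h_c = t·cos θ = 0.15 × 0.9478 = 0.14217 mm (142.2 μm).

142.2 μm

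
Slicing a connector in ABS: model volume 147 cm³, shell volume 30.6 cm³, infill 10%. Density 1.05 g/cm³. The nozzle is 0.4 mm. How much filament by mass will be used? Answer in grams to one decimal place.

Volume inside the shell = 147 − 30.6, so 116.4 cm³.
Deposited infill = 0.10 × 116.4 = 11.64 cm³.
Total extruded = 30.6 + 11.64, so 42.24 cm³.
Mass = 42.24 × 1.05 = 44.352 g.

44.4 g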